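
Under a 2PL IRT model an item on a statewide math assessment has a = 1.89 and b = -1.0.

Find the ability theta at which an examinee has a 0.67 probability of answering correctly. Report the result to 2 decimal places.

P(theta) = 1 / (1 + exp(−a(theta − b)))
logit = ln(0.6700/0.3300) = 0.7082
theta = b + logit/(a) = -1.0 + 0.7082/1.8900 = -0.6253

-0.63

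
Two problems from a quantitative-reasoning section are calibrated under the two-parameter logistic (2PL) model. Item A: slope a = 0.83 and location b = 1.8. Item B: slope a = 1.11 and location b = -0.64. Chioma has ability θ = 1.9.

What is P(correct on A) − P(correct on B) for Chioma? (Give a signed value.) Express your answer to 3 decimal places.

-0.423

P(θ) = 1 / (1 + exp(−a(θ − b)))
P_A = 0.5207
P_B = 0.9437
P_A − P_B = -0.4230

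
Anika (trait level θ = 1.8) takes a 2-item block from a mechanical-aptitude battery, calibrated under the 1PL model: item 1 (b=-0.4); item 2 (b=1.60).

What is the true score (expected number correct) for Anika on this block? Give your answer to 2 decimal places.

1.45

P(θ) = 1 / (1 + exp(−(θ − b)))
P_1 = 1/(1+e^{-2.2000}) = 0.9002
P_2 = 1/(1+e^{-0.2000}) = 0.5498
E[score] = 0.9002 + 0.5498 = 1.4501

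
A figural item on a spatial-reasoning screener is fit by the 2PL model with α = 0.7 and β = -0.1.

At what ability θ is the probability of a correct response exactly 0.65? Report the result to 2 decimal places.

0.78

P(θ) = 1 / (1 + exp(−α(θ − β)))
logit = ln(0.6500/0.3500) = 0.6190
θ = β + logit/(α) = -0.1 + 0.6190/0.7000 = 0.7843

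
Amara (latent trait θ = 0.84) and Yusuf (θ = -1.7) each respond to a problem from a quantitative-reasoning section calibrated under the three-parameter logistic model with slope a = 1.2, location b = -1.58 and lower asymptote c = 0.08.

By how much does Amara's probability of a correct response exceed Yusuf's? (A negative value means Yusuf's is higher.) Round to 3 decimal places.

0.445

P(θ) = c + (1 − c) · 1 / (1 + exp(−a(θ − b)))
P(Amara) = 0.9522  [exponent 2.9040]
P(Yusuf) = 0.5069  [exponent -0.1440]
Difference = 0.9522 − 0.5069 = 0.4453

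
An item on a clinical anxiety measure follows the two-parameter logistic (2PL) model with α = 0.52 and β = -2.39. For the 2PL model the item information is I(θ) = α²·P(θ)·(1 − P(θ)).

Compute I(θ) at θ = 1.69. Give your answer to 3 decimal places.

P = 1/(1+e^{-2.1216}) = 0.8930
P(1−P) = 0.8930 × 0.1070 = 0.0956
I = α² × P(1−P) = 0.52² × 0.0956 = 0.02584

0.026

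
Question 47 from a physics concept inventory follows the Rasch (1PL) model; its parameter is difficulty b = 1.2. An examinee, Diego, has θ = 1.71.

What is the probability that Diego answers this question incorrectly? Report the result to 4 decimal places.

0.3752

P(θ) = 1 / (1 + exp(−(θ − b)))
Exponent: (1.71 − 1.2) = 0.5100
1/(1 + e^{-0.5100}) = 0.6248
P = 0.6248
P(incorrect) = 1 − 0.6248 = 0.3752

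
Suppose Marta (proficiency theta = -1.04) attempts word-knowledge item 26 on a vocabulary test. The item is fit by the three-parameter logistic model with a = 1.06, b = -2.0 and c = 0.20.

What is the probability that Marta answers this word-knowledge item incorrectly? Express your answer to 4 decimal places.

0.2124

P(theta) = c + (1 − c) · 1 / (1 + exp(−a(theta − b)))
Exponent: 1.06 × (-1.04 − (-2.0)) = 1.0176
1/(1 + e^{-1.0176}) = 0.7345
P = 0.20 + 0.80 × 0.7345 = 0.7876
P(incorrect) = 1 − 0.7876 = 0.2124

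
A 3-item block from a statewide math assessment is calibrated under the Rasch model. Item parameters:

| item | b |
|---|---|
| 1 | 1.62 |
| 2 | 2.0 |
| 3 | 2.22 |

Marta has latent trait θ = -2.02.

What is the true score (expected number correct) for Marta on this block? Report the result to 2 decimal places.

0.06

P(θ) = 1 / (1 + exp(−(θ − b)))
P_1 = 1/(1+e^{3.6400}) = 0.0256
P_2 = 1/(1+e^{4.0200}) = 0.0176
P_3 = 1/(1+e^{4.2400}) = 0.0142
E[score] = 0.0256 + 0.0176 + 0.0142 = 0.0574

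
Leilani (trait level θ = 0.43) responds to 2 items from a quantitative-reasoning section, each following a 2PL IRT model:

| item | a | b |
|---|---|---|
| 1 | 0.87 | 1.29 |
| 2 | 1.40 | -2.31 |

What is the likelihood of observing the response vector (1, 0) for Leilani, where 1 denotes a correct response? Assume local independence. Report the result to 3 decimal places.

P(θ) = 1 / (1 + exp(−a(θ − b)))
P_1 = 1/(1+e^{0.7482}) = 0.3212
P_2 = 1/(1+e^{-3.8360}) = 0.9789
L = P_1 × (1−P_2) = 0.3212 × 0.0211 = 0.00679

0.007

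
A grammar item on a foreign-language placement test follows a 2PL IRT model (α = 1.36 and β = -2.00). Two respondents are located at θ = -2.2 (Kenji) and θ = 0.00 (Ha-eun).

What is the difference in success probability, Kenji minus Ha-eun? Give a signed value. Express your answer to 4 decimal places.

-0.5058

P(θ) = 1 / (1 + exp(−α(θ − β)))
P(Kenji) = 0.4324  [exponent -0.2720]
P(Ha-eun) = 0.9382  [exponent 2.7200]
Difference = 0.4324 − 0.9382 = -0.5058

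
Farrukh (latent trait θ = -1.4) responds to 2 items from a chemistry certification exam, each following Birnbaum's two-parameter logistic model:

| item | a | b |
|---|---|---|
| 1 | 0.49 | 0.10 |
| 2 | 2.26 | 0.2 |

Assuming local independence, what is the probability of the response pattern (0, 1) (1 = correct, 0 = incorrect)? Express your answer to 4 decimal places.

P(θ) = 1 / (1 + exp(−a(θ − b)))
P_1 = 1/(1+e^{0.7350}) = 0.3241
P_2 = 1/(1+e^{3.6160}) = 0.0262
L = (1−P_1) × P_2 = 0.6759 × 0.0262 = 0.01770

0.0177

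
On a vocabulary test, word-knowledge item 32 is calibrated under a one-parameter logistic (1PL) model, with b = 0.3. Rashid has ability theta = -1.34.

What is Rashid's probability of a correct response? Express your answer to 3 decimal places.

0.162

P(theta) = 1 / (1 + exp(−(theta − b)))
Exponent: (-1.34 − 0.3) = -1.6400
1/(1 + e^{1.6400}) = 0.1625
P = 0.1625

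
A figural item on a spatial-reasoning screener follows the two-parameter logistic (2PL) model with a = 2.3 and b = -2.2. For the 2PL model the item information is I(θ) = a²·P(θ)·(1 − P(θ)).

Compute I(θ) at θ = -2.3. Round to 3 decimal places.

P = 1/(1+e^{0.2300}) = 0.4428
P(1−P) = 0.4428 × 0.5572 = 0.2467
I = a² × P(1−P) = 2.3² × 0.2467 = 1.30516

1.305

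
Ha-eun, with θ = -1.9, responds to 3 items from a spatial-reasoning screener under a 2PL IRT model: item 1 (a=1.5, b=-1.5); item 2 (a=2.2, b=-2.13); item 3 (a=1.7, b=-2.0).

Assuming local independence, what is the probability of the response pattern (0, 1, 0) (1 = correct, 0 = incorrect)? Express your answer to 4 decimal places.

P(θ) = 1 / (1 + exp(−a(θ − b)))
P_1 = 1/(1+e^{0.6000}) = 0.3543
P_2 = 1/(1+e^{-0.5060}) = 0.6239
P_3 = 1/(1+e^{-0.1700}) = 0.5424
L = (1−P_1) × P_2 × (1−P_3) = 0.6457 × 0.6239 × 0.4576 = 0.18432

0.1843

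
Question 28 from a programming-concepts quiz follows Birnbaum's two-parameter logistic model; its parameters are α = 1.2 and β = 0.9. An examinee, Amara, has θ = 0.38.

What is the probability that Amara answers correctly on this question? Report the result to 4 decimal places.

0.3489

P(θ) = 1 / (1 + exp(−α(θ − β)))
Exponent: 1.2 × (0.38 − 0.9) = -0.6240
1/(1 + e^{0.6240}) = 0.3489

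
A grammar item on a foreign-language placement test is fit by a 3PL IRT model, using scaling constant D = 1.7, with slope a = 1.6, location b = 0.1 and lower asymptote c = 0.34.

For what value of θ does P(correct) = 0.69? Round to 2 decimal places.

P(θ) = c + (1 − c) · 1 / (1 + exp(−D·a(θ − b)))
Remove guessing floor: (0.69 − 0.34)/(1 − 0.34) = 0.5303
logit = ln(0.5303/0.4697) = 0.1214
θ = b + logit/(1.7·a) = 0.1 + 0.1214/2.7200 = 0.1446

0.14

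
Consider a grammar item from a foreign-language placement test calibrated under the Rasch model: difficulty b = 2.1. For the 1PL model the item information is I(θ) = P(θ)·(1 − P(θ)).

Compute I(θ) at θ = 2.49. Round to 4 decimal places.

0.2407

P = 1/(1+e^{-0.3900}) = 0.5963
P(1−P) = 0.5963 × 0.4037 = 0.2407
I = P(1−P) = 0.24073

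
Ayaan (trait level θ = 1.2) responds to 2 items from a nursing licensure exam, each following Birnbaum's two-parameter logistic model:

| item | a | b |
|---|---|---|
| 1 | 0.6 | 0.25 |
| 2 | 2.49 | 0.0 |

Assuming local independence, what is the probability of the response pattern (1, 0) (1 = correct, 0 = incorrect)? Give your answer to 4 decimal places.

0.0306

P(θ) = 1 / (1 + exp(−a(θ − b)))
P_1 = 1/(1+e^{-0.5700}) = 0.6388
P_2 = 1/(1+e^{-2.9880}) = 0.9520
L = P_1 × (1−P_2) = 0.6388 × 0.0480 = 0.03064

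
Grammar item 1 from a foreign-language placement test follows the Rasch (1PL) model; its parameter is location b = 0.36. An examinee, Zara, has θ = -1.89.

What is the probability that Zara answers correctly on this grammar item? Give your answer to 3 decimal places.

P(θ) = 1 / (1 + exp(−(θ − b)))
Exponent: (-1.89 − 0.36) = -2.2500
1/(1 + e^{2.2500}) = 0.0953
P = 0.0953

0.095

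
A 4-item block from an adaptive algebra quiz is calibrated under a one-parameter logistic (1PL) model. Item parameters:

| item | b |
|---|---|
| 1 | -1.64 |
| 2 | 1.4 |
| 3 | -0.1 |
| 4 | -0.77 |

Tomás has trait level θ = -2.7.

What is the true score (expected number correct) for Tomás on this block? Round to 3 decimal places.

0.470

P(θ) = 1 / (1 + exp(−(θ − b)))
P_1 = 1/(1+e^{1.0600}) = 0.2573
P_2 = 1/(1+e^{4.1000}) = 0.0163
P_3 = 1/(1+e^{2.6000}) = 0.0691
P_4 = 1/(1+e^{1.9300}) = 0.1268
E[score] = 0.2573 + 0.0163 + 0.0691 + 0.1268 = 0.4695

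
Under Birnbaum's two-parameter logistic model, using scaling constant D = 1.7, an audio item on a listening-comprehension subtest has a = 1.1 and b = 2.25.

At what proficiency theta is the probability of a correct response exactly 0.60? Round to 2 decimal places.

P(theta) = 1 / (1 + exp(−D·a(theta − b)))
logit = ln(0.6000/0.4000) = 0.4055
theta = b + logit/(1.7·a) = 2.25 + 0.4055/1.8700 = 2.4668

2.47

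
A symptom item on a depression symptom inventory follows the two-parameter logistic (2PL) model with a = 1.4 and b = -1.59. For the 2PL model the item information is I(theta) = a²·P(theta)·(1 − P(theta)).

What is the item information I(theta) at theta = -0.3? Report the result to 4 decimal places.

P = 1/(1+e^{-1.8060}) = 0.8589
P(1−P) = 0.8589 × 0.1411 = 0.1212
I = a² × P(1−P) = 1.4² × 0.1212 = 0.23757

0.2376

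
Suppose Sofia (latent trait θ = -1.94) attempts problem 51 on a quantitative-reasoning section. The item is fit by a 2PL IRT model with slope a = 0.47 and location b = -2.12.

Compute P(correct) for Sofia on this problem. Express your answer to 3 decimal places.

0.521

P(θ) = 1 / (1 + exp(−a(θ − b)))
Exponent: 0.47 × (-1.94 − (-2.12)) = 0.0846
1/(1 + e^{-0.0846}) = 0.5211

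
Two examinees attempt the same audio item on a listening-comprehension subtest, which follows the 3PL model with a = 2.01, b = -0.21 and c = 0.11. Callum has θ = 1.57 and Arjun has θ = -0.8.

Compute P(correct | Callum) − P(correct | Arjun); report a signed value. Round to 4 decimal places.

0.6576

P(θ) = c + (1 − c) · 1 / (1 + exp(−a(θ − b)))
P(Callum) = 0.9758  [exponent 3.5778]
P(Arjun) = 0.3183  [exponent -1.1859]
Difference = 0.9758 − 0.3183 = 0.6576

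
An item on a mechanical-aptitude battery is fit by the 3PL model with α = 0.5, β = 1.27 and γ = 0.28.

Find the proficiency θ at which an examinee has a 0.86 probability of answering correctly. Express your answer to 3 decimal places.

4.113

P(θ) = γ + (1 − γ) · 1 / (1 + exp(−α(θ − β)))
Remove guessing floor: (0.86 − 0.28)/(1 − 0.28) = 0.8056
logit = ln(0.8056/0.1944) = 1.4214
θ = β + logit/(α) = 1.27 + 1.4214/0.5000 = 4.1128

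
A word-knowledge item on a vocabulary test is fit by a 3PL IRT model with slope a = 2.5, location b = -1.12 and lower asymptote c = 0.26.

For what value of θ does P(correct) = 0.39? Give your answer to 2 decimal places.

-1.74

P(θ) = c + (1 − c) · 1 / (1 + exp(−a(θ − b)))
Remove guessing floor: (0.39 − 0.26)/(1 − 0.26) = 0.1757
logit = ln(0.1757/0.8243) = -1.5459
θ = b + logit/(a) = -1.12 + (-1.5459)/2.5000 = -1.7384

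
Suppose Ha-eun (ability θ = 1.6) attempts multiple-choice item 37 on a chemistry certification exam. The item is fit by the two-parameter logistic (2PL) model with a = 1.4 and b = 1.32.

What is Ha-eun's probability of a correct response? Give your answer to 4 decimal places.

P(θ) = 1 / (1 + exp(−a(θ − b)))
Exponent: 1.4 × (1.6 − 1.32) = 0.3920
1/(1 + e^{-0.3920}) = 0.5968

0.5968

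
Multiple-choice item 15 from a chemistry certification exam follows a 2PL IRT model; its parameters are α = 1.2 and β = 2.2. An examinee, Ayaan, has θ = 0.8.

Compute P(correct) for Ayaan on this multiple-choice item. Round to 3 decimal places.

P(θ) = 1 / (1 + exp(−α(θ − β)))
Exponent: 1.2 × (0.8 − 2.2) = -1.6800
1/(1 + e^{1.6800}) = 0.1571

0.157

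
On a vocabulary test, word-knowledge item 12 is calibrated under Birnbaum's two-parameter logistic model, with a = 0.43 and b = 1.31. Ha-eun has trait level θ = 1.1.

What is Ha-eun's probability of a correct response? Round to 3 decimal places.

0.477

P(θ) = 1 / (1 + exp(−a(θ − b)))
Exponent: 0.43 × (1.1 − 1.31) = -0.0903
1/(1 + e^{0.0903}) = 0.4774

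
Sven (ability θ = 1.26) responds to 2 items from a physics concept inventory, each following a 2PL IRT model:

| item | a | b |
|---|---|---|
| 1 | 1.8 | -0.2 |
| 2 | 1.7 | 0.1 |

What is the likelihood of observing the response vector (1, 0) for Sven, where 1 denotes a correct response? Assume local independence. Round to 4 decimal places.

0.1139

P(θ) = 1 / (1 + exp(−a(θ − b)))
P_1 = 1/(1+e^{-2.6280}) = 0.9326
P_2 = 1/(1+e^{-1.9720}) = 0.8778
L = P_1 × (1−P_2) = 0.9326 × 0.1222 = 0.11394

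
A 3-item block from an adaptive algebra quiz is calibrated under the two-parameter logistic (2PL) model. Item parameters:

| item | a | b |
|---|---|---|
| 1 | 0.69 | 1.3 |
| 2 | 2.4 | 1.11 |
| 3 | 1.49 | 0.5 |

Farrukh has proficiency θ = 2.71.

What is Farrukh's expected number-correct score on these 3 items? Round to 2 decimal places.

P(θ) = 1 / (1 + exp(−a(θ − b)))
P_1 = 1/(1+e^{-0.9729}) = 0.7257
P_2 = 1/(1+e^{-3.8400}) = 0.9790
P_3 = 1/(1+e^{-3.2929}) = 0.9642
E[score] = 0.7257 + 0.9790 + 0.9642 = 2.6688

2.67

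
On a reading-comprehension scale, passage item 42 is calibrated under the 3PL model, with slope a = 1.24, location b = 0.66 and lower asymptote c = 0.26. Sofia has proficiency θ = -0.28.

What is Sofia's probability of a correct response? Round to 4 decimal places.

0.4359

P(θ) = c + (1 − c) · 1 / (1 + exp(−a(θ − b)))
Exponent: 1.24 × (-0.28 − 0.66) = -1.1656
1/(1 + e^{1.1656}) = 0.2377
P = 0.26 + 0.74 × 0.2377 = 0.4359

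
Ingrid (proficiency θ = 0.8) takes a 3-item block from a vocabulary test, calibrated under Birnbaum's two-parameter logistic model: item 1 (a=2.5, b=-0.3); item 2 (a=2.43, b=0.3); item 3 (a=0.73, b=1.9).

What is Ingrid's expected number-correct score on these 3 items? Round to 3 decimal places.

P(θ) = 1 / (1 + exp(−a(θ − b)))
P_1 = 1/(1+e^{-2.7500}) = 0.9399
P_2 = 1/(1+e^{-1.2150}) = 0.7712
P_3 = 1/(1+e^{0.8030}) = 0.3094
E[score] = 0.9399 + 0.7712 + 0.3094 = 2.0205

2.020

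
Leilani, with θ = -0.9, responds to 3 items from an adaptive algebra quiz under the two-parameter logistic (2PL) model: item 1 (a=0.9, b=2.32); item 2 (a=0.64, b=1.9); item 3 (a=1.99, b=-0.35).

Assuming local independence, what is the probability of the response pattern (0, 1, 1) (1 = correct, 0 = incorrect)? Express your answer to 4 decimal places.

0.0339

P(θ) = 1 / (1 + exp(−a(θ − b)))
P_1 = 1/(1+e^{2.8980}) = 0.0523
P_2 = 1/(1+e^{1.7920}) = 0.1428
P_3 = 1/(1+e^{1.0945}) = 0.2508
L = (1−P_1) × P_2 × P_3 = 0.9477 × 0.1428 × 0.2508 = 0.03395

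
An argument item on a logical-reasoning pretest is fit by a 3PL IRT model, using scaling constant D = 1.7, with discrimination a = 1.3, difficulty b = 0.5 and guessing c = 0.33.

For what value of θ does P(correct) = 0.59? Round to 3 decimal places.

P(θ) = c + (1 − c) · 1 / (1 + exp(−D·a(θ − b)))
Remove guessing floor: (0.59 − 0.33)/(1 − 0.33) = 0.3881
logit = ln(0.3881/0.6119) = -0.4555
θ = b + logit/(1.7·a) = 0.5 + (-0.4555)/2.2100 = 0.2939

0.294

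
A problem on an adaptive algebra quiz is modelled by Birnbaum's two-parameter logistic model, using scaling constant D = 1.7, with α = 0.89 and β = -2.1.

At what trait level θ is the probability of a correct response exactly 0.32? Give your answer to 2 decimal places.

P(θ) = 1 / (1 + exp(−D·α(θ − β)))
logit = ln(0.3200/0.6800) = -0.7538
θ = β + logit/(1.7·α) = -2.1 + (-0.7538)/1.5130 = -2.5982

-2.60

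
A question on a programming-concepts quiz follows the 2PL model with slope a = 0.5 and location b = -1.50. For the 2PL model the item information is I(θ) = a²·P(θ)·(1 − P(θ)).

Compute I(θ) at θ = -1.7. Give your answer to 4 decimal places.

P = 1/(1+e^{0.1000}) = 0.4750
P(1−P) = 0.4750 × 0.5250 = 0.2494
I = a² × P(1−P) = 0.5² × 0.2494 = 0.06234

0.0623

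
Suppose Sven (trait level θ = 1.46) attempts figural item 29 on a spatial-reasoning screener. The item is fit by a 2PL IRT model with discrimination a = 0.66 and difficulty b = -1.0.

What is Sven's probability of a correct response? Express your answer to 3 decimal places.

P(θ) = 1 / (1 + exp(−a(θ − b)))
Exponent: 0.66 × (1.46 − (-1.0)) = 1.6236
1/(1 + e^{-1.6236}) = 0.8353

0.835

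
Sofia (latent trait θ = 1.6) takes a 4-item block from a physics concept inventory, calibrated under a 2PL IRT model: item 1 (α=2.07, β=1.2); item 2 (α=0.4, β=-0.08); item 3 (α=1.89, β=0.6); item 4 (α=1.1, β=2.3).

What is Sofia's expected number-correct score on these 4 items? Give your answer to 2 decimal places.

2.54

P(θ) = 1 / (1 + exp(−α(θ − β)))
P_1 = 1/(1+e^{-0.8280}) = 0.6959
P_2 = 1/(1+e^{-0.6720}) = 0.6620
P_3 = 1/(1+e^{-1.8900}) = 0.8688
P_4 = 1/(1+e^{0.7700}) = 0.3165
E[score] = 0.6959 + 0.6620 + 0.8688 + 0.3165 = 2.5431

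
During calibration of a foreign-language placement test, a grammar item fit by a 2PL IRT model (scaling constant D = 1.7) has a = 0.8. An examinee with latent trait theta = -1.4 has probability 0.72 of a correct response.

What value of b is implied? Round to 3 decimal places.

-2.094

P(theta) = 1 / (1 + exp(−D·a(theta − b)))
logit(0.72) = ln(0.72/0.28) = 0.9445
b = theta − logit/(1.7·a) = -1.4 − 0.9445/1.3600 = -2.0945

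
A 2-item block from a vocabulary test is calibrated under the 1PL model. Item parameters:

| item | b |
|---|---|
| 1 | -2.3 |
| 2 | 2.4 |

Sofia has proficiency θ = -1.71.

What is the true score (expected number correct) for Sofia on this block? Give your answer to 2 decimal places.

0.66

P(θ) = 1 / (1 + exp(−(θ − b)))
P_1 = 1/(1+e^{-0.5900}) = 0.6434
P_2 = 1/(1+e^{4.1100}) = 0.0161
E[score] = 0.6434 + 0.0161 = 0.6595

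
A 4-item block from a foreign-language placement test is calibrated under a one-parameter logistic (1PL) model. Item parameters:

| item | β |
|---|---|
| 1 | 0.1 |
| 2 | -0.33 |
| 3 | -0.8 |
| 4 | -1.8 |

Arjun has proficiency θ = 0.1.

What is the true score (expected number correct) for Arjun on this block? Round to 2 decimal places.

P(θ) = 1 / (1 + exp(−(θ − β)))
P_1 = 1/(1+e^{0.0000}) = 0.5000
P_2 = 1/(1+e^{-0.4300}) = 0.6059
P_3 = 1/(1+e^{-0.9000}) = 0.7109
P_4 = 1/(1+e^{-1.9000}) = 0.8699
E[score] = 0.5000 + 0.6059 + 0.7109 + 0.8699 = 2.6867

2.69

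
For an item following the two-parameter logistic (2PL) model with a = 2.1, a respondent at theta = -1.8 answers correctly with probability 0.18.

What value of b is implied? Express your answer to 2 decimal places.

P(theta) = 1 / (1 + exp(−a(theta − b)))
logit(0.18) = ln(0.18/0.82) = -1.5163
b = theta − logit/(a) = -1.8 − (-1.5163)/2.1000 = -1.0779

-1.08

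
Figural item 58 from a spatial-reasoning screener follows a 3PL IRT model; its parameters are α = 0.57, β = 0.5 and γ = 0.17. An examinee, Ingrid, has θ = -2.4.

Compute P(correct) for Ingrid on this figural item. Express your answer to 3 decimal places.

P(θ) = γ + (1 − γ) · 1 / (1 + exp(−α(θ − β)))
Exponent: 0.57 × (-2.4 − 0.5) = -1.6530
1/(1 + e^{1.6530}) = 0.1607
P = 0.17 + 0.83 × 0.1607 = 0.3034

0.303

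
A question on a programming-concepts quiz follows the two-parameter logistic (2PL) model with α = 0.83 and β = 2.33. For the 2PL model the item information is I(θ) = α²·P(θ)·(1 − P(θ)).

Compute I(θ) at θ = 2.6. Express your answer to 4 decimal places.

0.1701

P = 1/(1+e^{-0.2241}) = 0.5558
P(1−P) = 0.5558 × 0.4442 = 0.2469
I = α² × P(1−P) = 0.83² × 0.2469 = 0.17008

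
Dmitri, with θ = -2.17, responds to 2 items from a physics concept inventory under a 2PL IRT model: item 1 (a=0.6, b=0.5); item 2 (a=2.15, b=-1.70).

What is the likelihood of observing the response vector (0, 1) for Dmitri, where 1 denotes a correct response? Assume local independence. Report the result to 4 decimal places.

P(θ) = 1 / (1 + exp(−a(θ − b)))
P_1 = 1/(1+e^{1.6020}) = 0.1677
P_2 = 1/(1+e^{1.0105}) = 0.2669
L = (1−P_1) × P_2 = 0.8323 × 0.2669 = 0.22213

0.2221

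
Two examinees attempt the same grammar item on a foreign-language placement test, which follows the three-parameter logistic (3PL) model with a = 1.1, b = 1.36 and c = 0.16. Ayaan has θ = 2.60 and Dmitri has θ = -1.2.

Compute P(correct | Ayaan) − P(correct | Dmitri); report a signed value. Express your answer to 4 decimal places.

P(θ) = c + (1 − c) · 1 / (1 + exp(−a(θ − b)))
P(Ayaan) = 0.8290  [exponent 1.3640]
P(Dmitri) = 0.2074  [exponent -2.8160]
Difference = 0.8290 − 0.2074 = 0.6216

0.6216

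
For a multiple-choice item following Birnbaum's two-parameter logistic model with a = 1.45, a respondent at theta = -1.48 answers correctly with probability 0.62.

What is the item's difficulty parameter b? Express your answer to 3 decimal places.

P(theta) = 1 / (1 + exp(−a(theta − b)))
logit(0.62) = ln(0.62/0.38) = 0.4895
b = theta − logit/(a) = -1.48 − 0.4895/1.4500 = -1.8176

-1.818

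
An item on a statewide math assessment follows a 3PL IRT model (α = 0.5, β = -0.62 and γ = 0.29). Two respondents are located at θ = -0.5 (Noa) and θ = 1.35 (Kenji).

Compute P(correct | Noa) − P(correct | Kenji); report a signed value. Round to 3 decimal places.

P(θ) = γ + (1 − γ) · 1 / (1 + exp(−α(θ − β)))
P(Noa) = 0.6556  [exponent 0.0600]
P(Kenji) = 0.8070  [exponent 0.9850]
Difference = 0.6556 − 0.8070 = -0.1513

-0.151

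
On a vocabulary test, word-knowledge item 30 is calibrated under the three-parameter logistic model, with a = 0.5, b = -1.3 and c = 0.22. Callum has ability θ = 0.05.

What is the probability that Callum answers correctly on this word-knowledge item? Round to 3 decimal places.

0.737

P(θ) = c + (1 − c) · 1 / (1 + exp(−a(θ − b)))
Exponent: 0.5 × (0.05 − (-1.3)) = 0.6750
1/(1 + e^{-0.6750}) = 0.6626
P = 0.22 + 0.78 × 0.6626 = 0.7368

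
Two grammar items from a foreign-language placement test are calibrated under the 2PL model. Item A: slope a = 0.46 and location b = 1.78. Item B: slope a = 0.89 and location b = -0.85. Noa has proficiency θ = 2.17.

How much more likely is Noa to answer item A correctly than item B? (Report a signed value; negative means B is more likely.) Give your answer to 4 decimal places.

-0.3916

P(θ) = 1 / (1 + exp(−a(θ − b)))
P_A = 0.5447
P_B = 0.9363
P_A − P_B = -0.3916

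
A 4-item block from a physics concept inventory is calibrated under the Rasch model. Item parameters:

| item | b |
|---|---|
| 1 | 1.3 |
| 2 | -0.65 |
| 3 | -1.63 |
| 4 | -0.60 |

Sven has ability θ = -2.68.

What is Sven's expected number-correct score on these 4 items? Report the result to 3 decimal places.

P(θ) = 1 / (1 + exp(−(θ − b)))
P_1 = 1/(1+e^{3.9800}) = 0.0183
P_2 = 1/(1+e^{2.0300}) = 0.1161
P_3 = 1/(1+e^{1.0500}) = 0.2592
P_4 = 1/(1+e^{2.0800}) = 0.1111
E[score] = 0.0183 + 0.1161 + 0.2592 + 0.1111 = 0.5047

0.505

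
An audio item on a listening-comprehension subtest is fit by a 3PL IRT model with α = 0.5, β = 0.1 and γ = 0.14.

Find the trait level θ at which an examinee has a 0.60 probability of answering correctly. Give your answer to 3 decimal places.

P(θ) = γ + (1 − γ) · 1 / (1 + exp(−α(θ − β)))
Remove guessing floor: (0.60 − 0.14)/(1 − 0.14) = 0.5349
logit = ln(0.5349/0.4651) = 0.1398
θ = β + logit/(α) = 0.1 + 0.1398/0.5000 = 0.3795

0.380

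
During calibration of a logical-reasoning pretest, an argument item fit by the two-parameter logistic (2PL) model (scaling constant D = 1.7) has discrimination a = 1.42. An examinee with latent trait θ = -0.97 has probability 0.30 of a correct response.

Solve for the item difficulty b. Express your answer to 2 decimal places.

P(θ) = 1 / (1 + exp(−D·a(θ − b)))
logit(0.30) = ln(0.30/0.70) = -0.8473
b = θ − logit/(1.7·a) = -0.97 − (-0.8473)/2.4140 = -0.6190

-0.62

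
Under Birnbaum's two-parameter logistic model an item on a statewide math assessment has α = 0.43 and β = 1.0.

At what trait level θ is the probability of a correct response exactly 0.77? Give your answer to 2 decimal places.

P(θ) = 1 / (1 + exp(−α(θ − β)))
logit = ln(0.7700/0.2300) = 1.2083
θ = β + logit/(α) = 1.0 + 1.2083/0.4300 = 3.8100

3.81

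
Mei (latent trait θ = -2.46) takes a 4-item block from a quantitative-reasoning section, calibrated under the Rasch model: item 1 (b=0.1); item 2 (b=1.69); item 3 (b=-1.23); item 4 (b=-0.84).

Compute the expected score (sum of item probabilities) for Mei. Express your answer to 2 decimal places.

0.48

P(θ) = 1 / (1 + exp(−(θ − b)))
P_1 = 1/(1+e^{2.5600}) = 0.0718
P_2 = 1/(1+e^{4.1500}) = 0.0155
P_3 = 1/(1+e^{1.2300}) = 0.2262
P_4 = 1/(1+e^{1.6200}) = 0.1652
E[score] = 0.0718 + 0.0155 + 0.2262 + 0.1652 = 0.4787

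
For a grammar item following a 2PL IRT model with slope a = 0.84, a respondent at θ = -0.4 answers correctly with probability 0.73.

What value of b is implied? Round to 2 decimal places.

P(θ) = 1 / (1 + exp(−a(θ − b)))
logit(0.73) = ln(0.73/0.27) = 0.9946
b = θ − logit/(a) = -0.4 − 0.9946/0.8400 = -1.5841

-1.58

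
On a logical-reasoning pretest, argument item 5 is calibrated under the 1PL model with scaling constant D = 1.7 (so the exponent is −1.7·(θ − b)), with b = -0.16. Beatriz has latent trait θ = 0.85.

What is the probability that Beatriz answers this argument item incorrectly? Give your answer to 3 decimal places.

P(θ) = 1 / (1 + exp(−D·(θ − b)))
Exponent: 1.7 × (0.85 − (-0.16)) = 1.7170
1/(1 + e^{-1.7170}) = 0.8477
P = 0.8477
P(incorrect) = 1 − 0.8477 = 0.1523

0.152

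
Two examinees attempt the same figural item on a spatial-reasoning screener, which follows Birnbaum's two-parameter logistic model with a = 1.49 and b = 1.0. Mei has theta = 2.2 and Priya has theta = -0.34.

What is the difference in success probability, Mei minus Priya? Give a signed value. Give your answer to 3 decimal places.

0.737

P(theta) = 1 / (1 + exp(−a(theta − b)))
P(Mei) = 0.8567  [exponent 1.7880]
P(Priya) = 0.1196  [exponent -1.9966]
Difference = 0.8567 − 0.1196 = 0.7371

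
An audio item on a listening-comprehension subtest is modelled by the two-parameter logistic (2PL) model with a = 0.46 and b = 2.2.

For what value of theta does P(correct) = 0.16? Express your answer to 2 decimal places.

P(theta) = 1 / (1 + exp(−a(theta − b)))
logit = ln(0.1600/0.8400) = -1.6582
theta = b + logit/(a) = 2.2 + (-1.6582)/0.4600 = -1.4048

-1.40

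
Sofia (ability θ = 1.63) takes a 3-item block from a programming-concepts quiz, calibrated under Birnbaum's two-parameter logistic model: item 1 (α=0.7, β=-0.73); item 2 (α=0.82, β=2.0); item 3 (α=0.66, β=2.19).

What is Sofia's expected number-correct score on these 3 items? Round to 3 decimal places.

P(θ) = 1 / (1 + exp(−α(θ − β)))
P_1 = 1/(1+e^{-1.6520}) = 0.8392
P_2 = 1/(1+e^{0.3034}) = 0.4247
P_3 = 1/(1+e^{0.3696}) = 0.4086
E[score] = 0.8392 + 0.4247 + 0.4086 = 1.6725

1.673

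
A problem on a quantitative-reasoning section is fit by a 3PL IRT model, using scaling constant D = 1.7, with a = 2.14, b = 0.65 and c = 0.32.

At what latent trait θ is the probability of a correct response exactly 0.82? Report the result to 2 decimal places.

P(θ) = c + (1 − c) · 1 / (1 + exp(−D·a(θ − b)))
Remove guessing floor: (0.82 − 0.32)/(1 − 0.32) = 0.7353
logit = ln(0.7353/0.2647) = 1.0217
θ = b + logit/(1.7·a) = 0.65 + 1.0217/3.6380 = 0.9308

0.93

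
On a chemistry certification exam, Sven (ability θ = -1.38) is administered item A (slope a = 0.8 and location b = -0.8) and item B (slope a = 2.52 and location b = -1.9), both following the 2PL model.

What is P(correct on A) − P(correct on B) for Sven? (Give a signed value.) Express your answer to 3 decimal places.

P(θ) = 1 / (1 + exp(−a(θ − b)))
P_A = 0.3860
P_B = 0.7876
P_A − P_B = -0.4015

-0.402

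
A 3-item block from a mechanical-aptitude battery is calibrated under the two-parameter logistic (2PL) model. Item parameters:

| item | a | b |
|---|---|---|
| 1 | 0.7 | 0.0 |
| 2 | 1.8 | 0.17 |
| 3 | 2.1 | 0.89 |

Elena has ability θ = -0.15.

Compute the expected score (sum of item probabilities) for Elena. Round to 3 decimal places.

P(θ) = 1 / (1 + exp(−a(θ − b)))
P_1 = 1/(1+e^{0.1050}) = 0.4738
P_2 = 1/(1+e^{0.5760}) = 0.3599
P_3 = 1/(1+e^{2.1840}) = 0.1012
E[score] = 0.4738 + 0.3599 + 0.1012 = 0.9348

0.935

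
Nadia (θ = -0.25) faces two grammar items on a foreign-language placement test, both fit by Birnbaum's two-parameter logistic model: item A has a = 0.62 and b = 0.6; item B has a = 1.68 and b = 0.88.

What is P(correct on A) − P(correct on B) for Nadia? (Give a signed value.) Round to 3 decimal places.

P(θ) = 1 / (1 + exp(−a(θ − b)))
P_A = 0.3712
P_B = 0.1303
P_A − P_B = 0.2409

0.241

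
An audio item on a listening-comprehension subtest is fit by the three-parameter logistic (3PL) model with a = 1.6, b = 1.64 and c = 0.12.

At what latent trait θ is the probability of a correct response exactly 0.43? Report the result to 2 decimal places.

1.26

P(θ) = c + (1 − c) · 1 / (1 + exp(−a(θ − b)))
Remove guessing floor: (0.43 − 0.12)/(1 − 0.12) = 0.3523
logit = ln(0.3523/0.6477) = -0.6091
θ = b + logit/(a) = 1.64 + (-0.6091)/1.6000 = 1.2593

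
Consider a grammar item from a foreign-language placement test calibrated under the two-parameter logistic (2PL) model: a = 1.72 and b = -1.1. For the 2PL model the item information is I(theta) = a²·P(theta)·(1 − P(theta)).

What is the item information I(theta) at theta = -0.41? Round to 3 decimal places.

0.530

P = 1/(1+e^{-1.1868}) = 0.7662
P(1−P) = 0.7662 × 0.2338 = 0.1792
I = a² × P(1−P) = 1.72² × 0.1792 = 0.53001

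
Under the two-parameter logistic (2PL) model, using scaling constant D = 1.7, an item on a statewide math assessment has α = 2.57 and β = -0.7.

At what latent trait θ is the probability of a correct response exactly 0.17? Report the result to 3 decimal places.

-1.063

P(θ) = 1 / (1 + exp(−D·α(θ − β)))
logit = ln(0.1700/0.8300) = -1.5856
θ = β + logit/(1.7·α) = -0.7 + (-1.5856)/4.3690 = -1.0629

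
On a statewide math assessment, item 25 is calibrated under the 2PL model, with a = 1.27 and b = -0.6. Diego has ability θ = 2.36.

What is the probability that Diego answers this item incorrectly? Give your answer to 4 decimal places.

P(θ) = 1 / (1 + exp(−a(θ − b)))
Exponent: 1.27 × (2.36 − (-0.6)) = 3.7592
1/(1 + e^{-3.7592}) = 0.9772
P(incorrect) = 1 − 0.9772 = 0.0228

0.0228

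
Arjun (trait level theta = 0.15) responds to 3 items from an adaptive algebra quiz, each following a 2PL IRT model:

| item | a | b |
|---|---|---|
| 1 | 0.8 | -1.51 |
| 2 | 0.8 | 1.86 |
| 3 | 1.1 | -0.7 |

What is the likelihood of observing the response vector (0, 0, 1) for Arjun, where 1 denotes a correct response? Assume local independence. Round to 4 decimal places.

0.1199

P(theta) = 1 / (1 + exp(−a(theta − b)))
P_1 = 1/(1+e^{-1.3280}) = 0.7905
P_2 = 1/(1+e^{1.3680}) = 0.2029
P_3 = 1/(1+e^{-0.9350}) = 0.7181
L = (1−P_1) × (1−P_2) × P_3 = 0.2095 × 0.7971 × 0.7181 = 0.11990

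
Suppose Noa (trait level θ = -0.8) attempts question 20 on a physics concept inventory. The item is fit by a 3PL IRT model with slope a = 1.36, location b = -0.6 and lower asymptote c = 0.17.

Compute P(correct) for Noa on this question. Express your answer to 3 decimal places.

0.529

P(θ) = c + (1 − c) · 1 / (1 + exp(−a(θ − b)))
Exponent: 1.36 × (-0.8 − (-0.6)) = -0.2720
1/(1 + e^{0.2720}) = 0.4324
P = 0.17 + 0.83 × 0.4324 = 0.5289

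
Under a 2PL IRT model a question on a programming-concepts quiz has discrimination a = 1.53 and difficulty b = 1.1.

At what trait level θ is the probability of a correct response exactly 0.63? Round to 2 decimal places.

P(θ) = 1 / (1 + exp(−a(θ − b)))
logit = ln(0.6300/0.3700) = 0.5322
θ = b + logit/(a) = 1.1 + 0.5322/1.5300 = 1.4479

1.45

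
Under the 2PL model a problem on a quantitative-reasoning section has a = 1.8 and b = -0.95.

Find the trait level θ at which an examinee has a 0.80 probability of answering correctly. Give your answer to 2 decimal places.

P(θ) = 1 / (1 + exp(−a(θ − b)))
logit = ln(0.8000/0.2000) = 1.3863
θ = b + logit/(a) = -0.95 + 1.3863/1.8000 = -0.1798

-0.18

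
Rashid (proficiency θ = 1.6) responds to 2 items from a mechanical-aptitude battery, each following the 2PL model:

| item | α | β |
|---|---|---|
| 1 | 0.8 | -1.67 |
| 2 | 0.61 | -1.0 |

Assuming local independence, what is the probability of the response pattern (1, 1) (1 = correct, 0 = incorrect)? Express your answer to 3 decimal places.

P(θ) = 1 / (1 + exp(−α(θ − β)))
P_1 = 1/(1+e^{-2.6160}) = 0.9319
P_2 = 1/(1+e^{-1.5860}) = 0.8301
L = P_1 × P_2 = 0.9319 × 0.8301 = 0.77351

0.774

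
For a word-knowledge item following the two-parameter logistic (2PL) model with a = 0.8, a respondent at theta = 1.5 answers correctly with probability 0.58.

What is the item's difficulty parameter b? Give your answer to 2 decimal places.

P(theta) = 1 / (1 + exp(−a(theta − b)))
logit(0.58) = ln(0.58/0.42) = 0.3228
b = theta − logit/(a) = 1.5 − 0.3228/0.8000 = 1.0965

1.10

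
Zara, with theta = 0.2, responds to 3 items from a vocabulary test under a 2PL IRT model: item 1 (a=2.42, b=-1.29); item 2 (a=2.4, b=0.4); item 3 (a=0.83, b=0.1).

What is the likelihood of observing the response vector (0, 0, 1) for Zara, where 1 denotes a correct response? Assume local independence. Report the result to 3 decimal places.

P(theta) = 1 / (1 + exp(−a(theta − b)))
P_1 = 1/(1+e^{-3.6058}) = 0.9736
P_2 = 1/(1+e^{0.4800}) = 0.3823
P_3 = 1/(1+e^{-0.0830}) = 0.5207
L = (1−P_1) × (1−P_2) × P_3 = 0.0264 × 0.6177 × 0.5207 = 0.00851

0.009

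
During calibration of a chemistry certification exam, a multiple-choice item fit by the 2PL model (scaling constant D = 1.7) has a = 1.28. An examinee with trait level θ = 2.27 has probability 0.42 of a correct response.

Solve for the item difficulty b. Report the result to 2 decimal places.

2.42

P(θ) = 1 / (1 + exp(−D·a(θ − b)))
logit(0.42) = ln(0.42/0.58) = -0.3228
b = θ − logit/(1.7·a) = 2.27 − (-0.3228)/2.1760 = 2.4183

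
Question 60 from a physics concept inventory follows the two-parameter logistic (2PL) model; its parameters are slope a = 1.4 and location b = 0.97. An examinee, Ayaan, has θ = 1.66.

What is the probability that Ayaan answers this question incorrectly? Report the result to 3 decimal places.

P(θ) = 1 / (1 + exp(−a(θ − b)))
Exponent: 1.4 × (1.66 − 0.97) = 0.9660
1/(1 + e^{-0.9660}) = 0.7243
P(incorrect) = 1 − 0.7243 = 0.2757

0.276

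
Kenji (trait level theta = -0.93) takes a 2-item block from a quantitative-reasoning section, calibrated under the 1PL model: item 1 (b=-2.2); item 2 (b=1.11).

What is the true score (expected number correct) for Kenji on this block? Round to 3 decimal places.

P(theta) = 1 / (1 + exp(−(theta − b)))
P_1 = 1/(1+e^{-1.2700}) = 0.7807
P_2 = 1/(1+e^{2.0400}) = 0.1151
E[score] = 0.7807 + 0.1151 = 0.8958

0.896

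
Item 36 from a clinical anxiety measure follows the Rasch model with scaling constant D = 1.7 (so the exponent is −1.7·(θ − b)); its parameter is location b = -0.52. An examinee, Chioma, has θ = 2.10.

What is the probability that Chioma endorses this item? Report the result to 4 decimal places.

0.9885

P(θ) = 1 / (1 + exp(−D·(θ − b)))
Exponent: 1.7 × (2.10 − (-0.52)) = 4.4540
1/(1 + e^{-4.4540}) = 0.9885
P = 0.9885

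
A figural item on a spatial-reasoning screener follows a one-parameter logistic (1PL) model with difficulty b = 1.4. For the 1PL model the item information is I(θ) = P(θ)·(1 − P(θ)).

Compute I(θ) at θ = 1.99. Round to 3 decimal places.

P = 1/(1+e^{-0.5900}) = 0.6434
P(1−P) = 0.6434 × 0.3566 = 0.2294
I = P(1−P) = 0.22945

0.229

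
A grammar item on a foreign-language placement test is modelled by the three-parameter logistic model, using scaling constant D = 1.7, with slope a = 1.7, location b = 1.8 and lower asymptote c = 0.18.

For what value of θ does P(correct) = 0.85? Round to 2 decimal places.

P(θ) = c + (1 − c) · 1 / (1 + exp(−D·a(θ − b)))
Remove guessing floor: (0.85 − 0.18)/(1 − 0.18) = 0.8171
logit = ln(0.8171/0.1829) = 1.4966
θ = b + logit/(1.7·a) = 1.8 + 1.4966/2.8900 = 2.3179

2.32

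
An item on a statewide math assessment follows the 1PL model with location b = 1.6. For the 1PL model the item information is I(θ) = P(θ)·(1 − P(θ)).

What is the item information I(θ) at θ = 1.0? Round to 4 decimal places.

0.2288

P = 1/(1+e^{0.6000}) = 0.3543
P(1−P) = 0.3543 × 0.6457 = 0.2288
I = P(1−P) = 0.22878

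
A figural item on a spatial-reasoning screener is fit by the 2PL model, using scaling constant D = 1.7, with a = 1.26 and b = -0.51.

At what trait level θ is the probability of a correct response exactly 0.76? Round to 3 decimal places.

0.028

P(θ) = 1 / (1 + exp(−D·a(θ − b)))
logit = ln(0.7600/0.2400) = 1.1527
θ = b + logit/(1.7·a) = -0.51 + 1.1527/2.1420 = 0.0281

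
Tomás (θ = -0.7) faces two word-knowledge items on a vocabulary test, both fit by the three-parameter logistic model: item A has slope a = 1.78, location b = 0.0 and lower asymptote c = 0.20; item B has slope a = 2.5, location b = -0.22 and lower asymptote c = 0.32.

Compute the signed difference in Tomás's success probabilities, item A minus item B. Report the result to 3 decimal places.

P(θ) = c + (1 − c) · 1 / (1 + exp(−a(θ − b)))
P_A = 0.3787
P_B = 0.4774
P_A − P_B = -0.0987

-0.099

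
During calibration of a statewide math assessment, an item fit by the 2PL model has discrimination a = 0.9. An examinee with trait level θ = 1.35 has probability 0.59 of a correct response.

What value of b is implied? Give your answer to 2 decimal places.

P(θ) = 1 / (1 + exp(−a(θ − b)))
logit(0.59) = ln(0.59/0.41) = 0.3640
b = θ − logit/(a) = 1.35 − 0.3640/0.9000 = 0.9456

0.95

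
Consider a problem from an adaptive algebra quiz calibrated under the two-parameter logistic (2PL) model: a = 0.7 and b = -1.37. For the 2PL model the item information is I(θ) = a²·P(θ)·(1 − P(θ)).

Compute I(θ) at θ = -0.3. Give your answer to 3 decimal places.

P = 1/(1+e^{-0.7490}) = 0.6790
P(1−P) = 0.6790 × 0.3210 = 0.2180
I = a² × P(1−P) = 0.7² × 0.2180 = 0.10681

0.107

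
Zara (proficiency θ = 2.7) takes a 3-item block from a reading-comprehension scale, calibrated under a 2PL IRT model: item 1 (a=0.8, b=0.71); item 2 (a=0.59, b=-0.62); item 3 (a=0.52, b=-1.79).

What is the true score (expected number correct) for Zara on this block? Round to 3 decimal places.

P(θ) = 1 / (1 + exp(−a(θ − b)))
P_1 = 1/(1+e^{-1.5920}) = 0.8309
P_2 = 1/(1+e^{-1.9588}) = 0.8764
P_3 = 1/(1+e^{-2.3348}) = 0.9117
E[score] = 0.8309 + 0.8764 + 0.9117 = 2.6190

2.619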